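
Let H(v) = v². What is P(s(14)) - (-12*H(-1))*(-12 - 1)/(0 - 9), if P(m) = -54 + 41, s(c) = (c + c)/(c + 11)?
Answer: 13/3 ≈ 4.3333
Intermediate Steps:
s(c) = 2*c/(11 + c) (s(c) = (2*c)/(11 + c) = 2*c/(11 + c))
P(m) = -13
P(s(14)) - (-12*H(-1))*(-12 - 1)/(0 - 9) = -13 - (-12*(-1)²)*(-12 - 1)/(0 - 9) = -13 - (-12*1)*(-13/(-9)) = -13 - (-12)*(-13*(-⅑)) = -13 - (-12)*13/9 = -13 - 1*(-52/3) = -13 + 52/3 = 13/3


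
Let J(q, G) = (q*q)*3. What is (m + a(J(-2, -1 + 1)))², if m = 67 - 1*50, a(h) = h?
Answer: 841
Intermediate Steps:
J(q, G) = 3*q² (J(q, G) = q²*3 = 3*q²)
m = 17 (m = 67 - 50 = 17)
(m + a(J(-2, -1 + 1)))² = (17 + 3*(-2)²)² = (17 + 3*4)² = (17 + 12)² = 29² = 841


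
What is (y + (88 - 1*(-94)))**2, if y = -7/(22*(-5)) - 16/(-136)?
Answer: 116062181041/3496900 ≈ 33190.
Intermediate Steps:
y = 339/1870 (y = -7/(-110) - 16*(-1/136) = -7*(-1/110) + 2/17 = 7/110 + 2/17 = 339/1870 ≈ 0.18128)
(y + (88 - 1*(-94)))**2 = (339/1870 + (88 - 1*(-94)))**2 = (339/1870 + (88 + 94))**2 = (339/1870 + 182)**2 = (340679/1870)**2 = 116062181041/3496900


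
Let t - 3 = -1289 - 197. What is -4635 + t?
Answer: -6118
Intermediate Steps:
t = -1483 (t = 3 + (-1289 - 197) = 3 - 1486 = -1483)
-4635 + t = -4635 - 1483 = -6118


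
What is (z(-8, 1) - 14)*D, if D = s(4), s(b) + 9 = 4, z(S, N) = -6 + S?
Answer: 140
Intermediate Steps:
s(b) = -5 (s(b) = -9 + 4 = -5)
D = -5
(z(-8, 1) - 14)*D = ((-6 - 8) - 14)*(-5) = (-14 - 14)*(-5) = -28*(-5) = 140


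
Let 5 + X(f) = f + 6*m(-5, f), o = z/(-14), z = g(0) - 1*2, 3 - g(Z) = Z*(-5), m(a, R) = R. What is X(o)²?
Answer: 121/4 ≈ 30.250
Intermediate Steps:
g(Z) = 3 + 5*Z (g(Z) = 3 - Z*(-5) = 3 - (-5)*Z = 3 + 5*Z)
z = 1 (z = (3 + 5*0) - 1*2 = (3 + 0) - 2 = 3 - 2 = 1)
o = -1/14 (o = 1/(-14) = 1*(-1/14) = -1/14 ≈ -0.071429)
X(f) = -5 + 7*f (X(f) = -5 + (f + 6*f) = -5 + 7*f)
X(o)² = (-5 + 7*(-1/14))² = (-5 - ½)² = (-11/2)² = 121/4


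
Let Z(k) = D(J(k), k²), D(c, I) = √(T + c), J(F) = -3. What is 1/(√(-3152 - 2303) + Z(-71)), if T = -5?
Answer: -I/(√5455 + 2*√2) ≈ -0.01304*I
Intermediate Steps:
D(c, I) = √(-5 + c)
Z(k) = 2*I*√2 (Z(k) = √(-5 - 3) = √(-8) = 2*I*√2)
1/(√(-3152 - 2303) + Z(-71)) = 1/(√(-3152 - 2303) + 2*I*√2) = 1/(√(-5455) + 2*I*√2) = 1/(I*√5455 + 2*I*√2)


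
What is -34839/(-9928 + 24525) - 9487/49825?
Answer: -1874334914/727295525 ≈ -2.5771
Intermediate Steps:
-34839/(-9928 + 24525) - 9487/49825 = -34839/14597 - 9487*1/49825 = -34839*1/14597 - 9487/49825 = -34839/14597 - 9487/49825 = -1874334914/727295525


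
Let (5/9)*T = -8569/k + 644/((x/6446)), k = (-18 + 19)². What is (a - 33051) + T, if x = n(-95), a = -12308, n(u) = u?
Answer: -66233036/475 ≈ -1.3944e+5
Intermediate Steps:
x = -95
k = 1 (k = 1² = 1)
T = -44687511/475 (T = 9*(-8569/1 + 644/((-95/6446)))/5 = 9*(-8569*1 + 644/((-95*1/6446)))/5 = 9*(-8569 + 644/(-95/6446))/5 = 9*(-8569 + 644*(-6446/95))/5 = 9*(-8569 - 4151224/95)/5 = (9/5)*(-4965279/95) = -44687511/475 ≈ -94079.)
(a - 33051) + T = (-12308 - 33051) - 44687511/475 = -45359 - 44687511/475 = -66233036/475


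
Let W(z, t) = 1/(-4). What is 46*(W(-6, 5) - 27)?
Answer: -2507/2 ≈ -1253.5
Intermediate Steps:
W(z, t) = -1/4
46*(W(-6, 5) - 27) = 46*(-1/4 - 27) = 46*(-109/4) = -2507/2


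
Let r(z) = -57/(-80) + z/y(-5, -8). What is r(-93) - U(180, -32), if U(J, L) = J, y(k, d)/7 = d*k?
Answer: -100587/560 ≈ -179.62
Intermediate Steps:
y(k, d) = 7*d*k (y(k, d) = 7*(d*k) = 7*d*k)
r(z) = 57/80 + z/280 (r(z) = -57/(-80) + z/((7*(-8)*(-5))) = -57*(-1/80) + z/280 = 57/80 + z*(1/280) = 57/80 + z/280)
r(-93) - U(180, -32) = (57/80 + (1/280)*(-93)) - 1*180 = (57/80 - 93/280) - 180 = 213/560 - 180 = -100587/560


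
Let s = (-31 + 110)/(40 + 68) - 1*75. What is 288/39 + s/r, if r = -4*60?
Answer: 2592593/336960 ≈ 7.6941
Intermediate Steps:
s = -8021/108 (s = 79/108 - 75 = -8021/108 ≈ -74.269)
r = -240
288/39 + s/r = 288/39 - 8021/108/(-240) = 288*(1/39) - 8021/108*(-1/240) = 96/13 + 8021/25920 = 2592593/336960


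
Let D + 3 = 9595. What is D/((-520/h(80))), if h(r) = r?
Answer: -19184/13 ≈ -1475.7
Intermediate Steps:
D = 9592 (D = -3 + 9595 = 9592)
D/((-520/h(80))) = 9592/((-520/80)) = 9592/((-520*1/80)) = 9592/(-13/2) = 9592*(-2/13) = -19184/13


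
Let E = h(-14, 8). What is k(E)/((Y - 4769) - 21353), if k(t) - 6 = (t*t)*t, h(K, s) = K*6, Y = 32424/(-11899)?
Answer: 3526256751/155429051 ≈ 22.687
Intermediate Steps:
Y = -32424/11899 (Y = 32424*(-1/11899) = -32424/11899 ≈ -2.7249)
h(K, s) = 6*K
E = -84 (E = 6*(-14) = -84)
k(t) = 6 + t**3 (k(t) = 6 + (t*t)*t = 6 + t**2*t = 6 + t**3)
k(E)/((Y - 4769) - 21353) = (6 + (-84)**3)/((-32424/11899 - 4769) - 21353) = (6 - 592704)/(-56778755/11899 - 21353) = -592698/(-310858102/11899) = -592698*(-11899/310858102) = 3526256751/155429051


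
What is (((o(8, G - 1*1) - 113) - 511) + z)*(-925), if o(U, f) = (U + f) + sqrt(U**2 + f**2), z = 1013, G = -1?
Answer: -365375 - 1850*sqrt(17) ≈ -3.7300e+5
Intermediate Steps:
o(U, f) = U + f + sqrt(U**2 + f**2)
(((o(8, G - 1*1) - 113) - 511) + z)*(-925) = ((((8 + (-1 - 1*1) + sqrt(8**2 + (-1 - 1*1)**2)) - 113) - 511) + 1013)*(-925) = ((((8 + (-1 - 1) + sqrt(64 + (-1 - 1)**2)) - 113) - 511) + 1013)*(-925) = ((((8 - 2 + sqrt(64 + (-2)**2)) - 113) - 511) + 1013)*(-925) = ((((8 - 2 + sqrt(64 + 4)) - 113) - 511) + 1013)*(-925) = ((((8 - 2 + sqrt(68)) - 113) - 511) + 1013)*(-925) = ((((8 - 2 + 2*sqrt(17)) - 113) - 511) + 1013)*(-925) = ((((6 + 2*sqrt(17)) - 113) - 511) + 1013)*(-925) = (((-107 + 2*sqrt(17)) - 511) + 1013)*(-925) = ((-618 + 2*sqrt(17)) + 1013)*(-925) = (395 + 2*sqrt(17))*(-925) = -365375 - 1850*sqrt(17)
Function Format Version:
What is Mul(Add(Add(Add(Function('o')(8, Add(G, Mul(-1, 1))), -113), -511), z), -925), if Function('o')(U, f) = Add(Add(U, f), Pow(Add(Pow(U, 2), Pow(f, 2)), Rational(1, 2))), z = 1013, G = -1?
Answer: Add(-365375, Mul(-1850, Pow(17, Rational(1, 2)))) ≈ -3.7300e+5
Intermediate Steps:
Function('o')(U, f) = Add(U, f, Pow(Add(Pow(U, 2), Pow(f, 2)), Rational(1, 2)))
Mul(Add(Add(Add(Function('o')(8, Add(G, Mul(-1, 1))), -113), -511), z), -925) = Mul(Add(Add(Add(Add(8, Add(-1, Mul(-1, 1)), Pow(Add(Pow(8, 2), Pow(Add(-1, Mul(-1, 1)), 2)), Rational(1, 2))), -113), -511), 1013), -925) = Mul(Add(Add(Add(Add(8, Add(-1, -1), Pow(Add(64, Pow(Add(-1, -1), 2)), Rational(1, 2))), -113), -511), 1013), -925) = Mul(Add(Add(Add(Add(8, -2, Pow(Add(64, Pow(-2, 2)), Rational(1, 2))), -113), -511), 1013), -925) = Mul(Add(Add(Add(Add(8, -2, Pow(Add(64, 4), Rational(1, 2))), -113), -511), 1013), -925) = Mul(Add(Add(Add(Add(8, -2, Pow(68, Rational(1, 2))), -113), -511), 1013), -925) = Mul(Add(Add(Add(Add(8, -2, Mul(2, Pow(17, Rational(1, 2)))), -113), -511), 1013), -925) = Mul(Add(Add(Add(Add(6, Mul(2, Pow(17, Rational(1, 2)))), -113), -511), 1013), -925) = Mul(Add(Add(Add(-107, Mul(2, Pow(17, Rational(1, 2)))), -511), 1013), -925) = Mul(Add(Add(-618, Mul(2, Pow(17, Rational(1, 2)))), 1013), -925) = Mul(Add(395, Mul(2, Pow(17, Rational(1, 2)))), -925) = Add(-365375, Mul(-1850, Pow(17, Rational(1, 2))))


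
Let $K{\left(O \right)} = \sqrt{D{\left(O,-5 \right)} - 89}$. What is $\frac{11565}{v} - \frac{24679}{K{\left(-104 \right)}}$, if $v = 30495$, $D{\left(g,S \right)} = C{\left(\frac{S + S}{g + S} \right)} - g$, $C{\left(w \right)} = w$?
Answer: $\frac{771}{2033} - \frac{24679 \sqrt{179305}}{1645} \approx -6352.3$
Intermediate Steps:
$D{\left(g,S \right)} = - g + \frac{2 S}{S + g}$ ($D{\left(g,S \right)} = \frac{S + S}{g + S} - g = \frac{2 S}{S + g} - g = - g + \frac{2 S}{S + g}$)
$K{\left(O \right)} = \sqrt{-89 + \frac{-10 - O \left(-5 + O\right)}{-5 + O}}$ ($K{\left(O \right)} = \sqrt{\frac{2 \left(-5\right) - O \left(-5 + O\right)}{-5 + O} - 89} = \sqrt{\frac{-10 - O \left(-5 + O\right)}{-5 + O} - 89} = \sqrt{-89 + \frac{-10 - O \left(-5 + O\right)}{-5 + O}}$)
$\frac{11565}{v} - \frac{24679}{K{\left(-104 \right)}} = \frac{11565}{30495} - \frac{24679}{\sqrt{\frac{435 - \left(-104\right)^{2} - -8736}{-5 - 104}}} = 11565 \cdot \frac{1}{30495} - \frac{24679}{\sqrt{\frac{435 - 10816 + 8736}{-109}}} = \frac{771}{2033} - \frac{24679}{\sqrt{- \frac{435 - 10816 + 8736}{109}}} = \frac{771}{2033} - \frac{24679}{\sqrt{\left(- \frac{1}{109}\right) \left(-1645\right)}} = \frac{771}{2033} - \frac{24679}{\sqrt{\frac{1645}{109}}} = \frac{771}{2033} - \frac{24679}{\frac{1}{109} \sqrt{179305}} = \frac{771}{2033} - 24679 \frac{\sqrt{179305}}{1645} = \frac{771}{2033} - \frac{24679 \sqrt{179305}}{1645}$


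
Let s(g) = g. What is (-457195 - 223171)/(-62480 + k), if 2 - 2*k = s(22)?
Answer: 340183/31245 ≈ 10.888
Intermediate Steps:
k = -10 (k = 1 - 1/2*22 = 1 - 11 = -10)
(-457195 - 223171)/(-62480 + k) = (-457195 - 223171)/(-62480 - 10) = -680366/(-62490) = -680366*(-1/62490) = 340183/31245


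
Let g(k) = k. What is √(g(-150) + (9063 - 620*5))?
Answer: √5813 ≈ 76.243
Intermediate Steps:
√(g(-150) + (9063 - 620*5)) = √(-150 + (9063 - 620*5)) = √(-150 + (9063 - 3100)) = √(-150 + 5963) = √5813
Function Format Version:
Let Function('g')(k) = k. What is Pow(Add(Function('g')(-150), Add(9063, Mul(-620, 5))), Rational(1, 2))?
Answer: Pow(5813, Rational(1, 2)) ≈ 76.243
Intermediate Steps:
Pow(Add(Function('g')(-150), Add(9063, Mul(-620, 5))), Rational(1, 2)) = Pow(Add(-150, Add(9063, Mul(-620, 5))), Rational(1, 2)) = Pow(Add(-150, Add(9063, -3100)), Rational(1, 2)) = Pow(Add(-150, 5963), Rational(1, 2)) = Pow(5813, Rational(1, 2))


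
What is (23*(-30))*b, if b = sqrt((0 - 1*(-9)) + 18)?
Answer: -2070*sqrt(3) ≈ -3585.3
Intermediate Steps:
b = 3*sqrt(3) (b = sqrt((0 + 9) + 18) = sqrt(9 + 18) = sqrt(27) = 3*sqrt(3) ≈ 5.1962)
(23*(-30))*b = (23*(-30))*(3*sqrt(3)) = -2070*sqrt(3)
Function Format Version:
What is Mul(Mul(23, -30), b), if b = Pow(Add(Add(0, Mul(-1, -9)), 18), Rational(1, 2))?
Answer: Mul(-2070, Pow(3, Rational(1, 2))) ≈ -3585.3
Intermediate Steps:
b = Mul(3, Pow(3, Rational(1, 2))) (b = Pow(Add(Add(0, 9), 18), Rational(1, 2)) = Pow(Add(9, 18), Rational(1, 2)) = Pow(27, Rational(1, 2)) = Mul(3, Pow(3, Rational(1, 2))) ≈ 5.1962)
Mul(Mul(23, -30), b) = Mul(Mul(23, -30), Mul(3, Pow(3, Rational(1, 2)))) = Mul(-690, Mul(3, Pow(3, Rational(1, 2)))) = Mul(-2070, Pow(3, Rational(1, 2)))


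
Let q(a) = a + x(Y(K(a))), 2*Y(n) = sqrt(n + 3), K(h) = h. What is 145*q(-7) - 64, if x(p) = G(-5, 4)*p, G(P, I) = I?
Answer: -1079 + 580*I ≈ -1079.0 + 580.0*I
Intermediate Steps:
Y(n) = sqrt(3 + n)/2 (Y(n) = sqrt(n + 3)/2 = sqrt(3 + n)/2)
x(p) = 4*p
q(a) = a + 2*sqrt(3 + a) (q(a) = a + 4*(sqrt(3 + a)/2) = a + 2*sqrt(3 + a))
145*q(-7) - 64 = 145*(-7 + 2*sqrt(3 - 7)) - 64 = 145*(-7 + 2*sqrt(-4)) - 64 = 145*(-7 + 2*(2*I)) - 64 = 145*(-7 + 4*I) - 64 = (-1015 + 580*I) - 64 = -1079 + 580*I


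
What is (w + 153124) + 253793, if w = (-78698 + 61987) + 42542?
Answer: 432748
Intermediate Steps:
w = 25831 (w = -16711 + 42542 = 25831)
(w + 153124) + 253793 = (25831 + 153124) + 253793 = 178955 + 253793 = 432748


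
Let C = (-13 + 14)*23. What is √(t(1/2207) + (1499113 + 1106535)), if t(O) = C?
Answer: 3*√289519 ≈ 1614.2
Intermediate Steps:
C = 23 (C = 1*23 = 23)
t(O) = 23
√(t(1/2207) + (1499113 + 1106535)) = √(23 + (1499113 + 1106535)) = √(23 + 2605648) = √2605671 = 3*√289519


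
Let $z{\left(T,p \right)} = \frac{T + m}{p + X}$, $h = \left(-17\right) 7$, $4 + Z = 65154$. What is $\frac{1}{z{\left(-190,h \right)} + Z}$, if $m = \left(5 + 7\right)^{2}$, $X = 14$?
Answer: $\frac{105}{6840796} \approx 1.5349 \cdot 10^{-5}$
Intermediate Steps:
$Z = 65150$ ($Z = -4 + 65154 = 65150$)
$m = 144$ ($m = 12^{2} = 144$)
$h = -119$
$z{\left(T,p \right)} = \frac{144 + T}{14 + p}$ ($z{\left(T,p \right)} = \frac{T + 144}{p + 14} = \frac{144 + T}{14 + p}$)
$\frac{1}{z{\left(-190,h \right)} + Z} = \frac{1}{\frac{144 - 190}{14 - 119} + 65150} = \frac{1}{\frac{1}{-105} \left(-46\right) + 65150} = \frac{1}{\left(- \frac{1}{105}\right) \left(-46\right) + 65150} = \frac{1}{\frac{46}{105} + 65150} = \frac{1}{\frac{6840796}{105}} = \frac{105}{6840796}$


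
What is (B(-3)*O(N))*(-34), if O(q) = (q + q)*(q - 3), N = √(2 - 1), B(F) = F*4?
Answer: -1632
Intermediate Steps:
B(F) = 4*F
N = 1 (N = √1 = 1)
O(q) = 2*q*(-3 + q) (O(q) = (2*q)*(-3 + q) = 2*q*(-3 + q))
(B(-3)*O(N))*(-34) = ((4*(-3))*(2*1*(-3 + 1)))*(-34) = -24*(-2)*(-34) = -12*(-4)*(-34) = 48*(-34) = -1632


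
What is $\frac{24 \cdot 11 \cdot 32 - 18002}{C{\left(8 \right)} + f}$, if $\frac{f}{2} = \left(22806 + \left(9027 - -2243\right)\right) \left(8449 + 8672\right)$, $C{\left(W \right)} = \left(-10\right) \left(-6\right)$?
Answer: $- \frac{4777}{583415226} \approx -8.188 \cdot 10^{-6}$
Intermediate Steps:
$C{\left(W \right)} = 60$
$f = 1166830392$ ($f = 2 \left(22806 + \left(9027 - -2243\right)\right) \left(8449 + 8672\right) = 2 \left(22806 + \left(9027 + 2243\right)\right) 17121 = 2 \left(22806 + 11270\right) 17121 = 2 \cdot 34076 \cdot 17121 = 2 \cdot 583415196 = 1166830392$)
$\frac{24 \cdot 11 \cdot 32 - 18002}{C{\left(8 \right)} + f} = \frac{24 \cdot 11 \cdot 32 - 18002}{60 + 1166830392} = \frac{264 \cdot 32 - 18002}{1166830452} = \left(8448 - 18002\right) \frac{1}{1166830452} = \left(-9554\right) \frac{1}{1166830452} = - \frac{4777}{583415226}$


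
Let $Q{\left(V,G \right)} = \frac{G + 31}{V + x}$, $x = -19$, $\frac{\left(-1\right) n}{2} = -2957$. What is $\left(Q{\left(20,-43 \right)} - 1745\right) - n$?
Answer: $-7671$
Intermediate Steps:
$n = 5914$ ($n = \left(-2\right) \left(-2957\right) = 5914$)
$Q{\left(V,G \right)} = \frac{31 + G}{-19 + V}$ ($Q{\left(V,G \right)} = \frac{G + 31}{V - 19} = \frac{31 + G}{-19 + V}$)
$\left(Q{\left(20,-43 \right)} - 1745\right) - n = \left(\frac{31 - 43}{-19 + 20} - 1745\right) - 5914 = \left(1^{-1} \left(-12\right) - 1745\right) - 5914 = \left(1 \left(-12\right) - 1745\right) - 5914 = \left(-12 - 1745\right) - 5914 = -1757 - 5914 = -7671$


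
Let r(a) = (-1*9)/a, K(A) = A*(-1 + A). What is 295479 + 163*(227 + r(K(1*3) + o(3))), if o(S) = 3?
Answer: 332317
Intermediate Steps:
r(a) = -9/a
295479 + 163*(227 + r(K(1*3) + o(3))) = 295479 + 163*(227 - 9/((1*3)*(-1 + 1*3) + 3)) = 295479 + 163*(227 - 9/(3*(-1 + 3) + 3)) = 295479 + 163*(227 - 9/(3*2 + 3)) = 295479 + 163*(227 - 9/(6 + 3)) = 295479 + 163*(227 - 9/9) = 295479 + 163*(227 - 9*1/9) = 295479 + 163*(227 - 1) = 295479 + 163*226 = 295479 + 36838 = 332317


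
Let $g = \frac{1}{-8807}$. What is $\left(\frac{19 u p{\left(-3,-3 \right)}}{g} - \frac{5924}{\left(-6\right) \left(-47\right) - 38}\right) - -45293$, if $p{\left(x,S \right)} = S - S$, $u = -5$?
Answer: $\frac{2761392}{61} \approx 45269.0$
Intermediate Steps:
$g = - \frac{1}{8807} \approx -0.00011355$
$p{\left(x,S \right)} = 0$
$\left(\frac{19 u p{\left(-3,-3 \right)}}{g} - \frac{5924}{\left(-6\right) \left(-47\right) - 38}\right) - -45293 = \left(\frac{19 \left(-5\right) 0}{- \frac{1}{8807}} - \frac{5924}{\left(-6\right) \left(-47\right) - 38}\right) - -45293 = \left(\left(-95\right) 0 \left(-8807\right) - \frac{5924}{282 - 38}\right) + 45293 = \left(0 \left(-8807\right) - \frac{5924}{244}\right) + 45293 = \left(0 - \frac{1481}{61}\right) + 45293 = - \frac{1481}{61} + 45293 = \frac{2761392}{61}$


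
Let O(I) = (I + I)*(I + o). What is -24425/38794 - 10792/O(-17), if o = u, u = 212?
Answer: 7550797/7564830 ≈ 0.99815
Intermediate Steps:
o = 212
O(I) = 2*I*(212 + I) (O(I) = (I + I)*(I + 212) = (2*I)*(212 + I) = 2*I*(212 + I))
-24425/38794 - 10792/O(-17) = -24425/38794 - 10792*(-1/(34*(212 - 17))) = -24425*1/38794 - 10792/(2*(-17)*195) = -24425/38794 - 10792/(-6630) = -24425/38794 - 10792*(-1/6630) = -24425/38794 + 5396/3315 = 7550797/7564830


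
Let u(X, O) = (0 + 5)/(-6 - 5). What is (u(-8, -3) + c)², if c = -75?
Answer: 688900/121 ≈ 5693.4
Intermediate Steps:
u(X, O) = -5/11 (u(X, O) = 5/(-11) = 5*(-1/11) = -5/11)
(u(-8, -3) + c)² = (-5/11 - 75)² = (-830/11)² = 688900/121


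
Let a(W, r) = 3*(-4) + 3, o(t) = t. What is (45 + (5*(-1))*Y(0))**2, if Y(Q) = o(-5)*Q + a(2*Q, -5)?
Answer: 8100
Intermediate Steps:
a(W, r) = -9 (a(W, r) = -12 + 3 = -9)
Y(Q) = -9 - 5*Q (Y(Q) = -5*Q - 9 = -9 - 5*Q)
(45 + (5*(-1))*Y(0))**2 = (45 + (5*(-1))*(-9 - 5*0))**2 = (45 - 5*(-9 + 0))**2 = (45 - 5*(-9))**2 = (45 + 45)**2 = 90**2 = 8100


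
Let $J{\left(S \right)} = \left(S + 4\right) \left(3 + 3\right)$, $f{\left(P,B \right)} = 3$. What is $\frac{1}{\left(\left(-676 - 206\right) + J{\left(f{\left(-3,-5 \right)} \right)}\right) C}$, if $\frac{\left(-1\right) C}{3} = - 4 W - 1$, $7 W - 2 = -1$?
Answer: $- \frac{1}{3960} \approx -0.00025253$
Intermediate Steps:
$W = \frac{1}{7}$ ($W = \frac{2}{7} + \frac{1}{7} \left(-1\right) = \frac{2}{7} - \frac{1}{7} = \frac{1}{7} \approx 0.14286$)
$J{\left(S \right)} = 24 + 6 S$ ($J{\left(S \right)} = \left(4 + S\right) 6 = 24 + 6 S$)
$C = \frac{33}{7}$ ($C = - 3 \left(\left(-4\right) \frac{1}{7} - 1\right) = - 3 \left(- \frac{4}{7} - 1\right) = \left(-3\right) \left(- \frac{11}{7}\right) = \frac{33}{7} \approx 4.7143$)
$\frac{1}{\left(\left(-676 - 206\right) + J{\left(f{\left(-3,-5 \right)} \right)}\right) C} = \frac{1}{\left(\left(-676 - 206\right) + \left(24 + 6 \cdot 3\right)\right) \frac{33}{7}} = \frac{1}{-882 + \left(24 + 18\right)} \frac{7}{33} = \frac{1}{-882 + 42} \cdot \frac{7}{33} = \frac{1}{-840} \cdot \frac{7}{33} = \left(- \frac{1}{840}\right) \frac{7}{33} = - \frac{1}{3960}$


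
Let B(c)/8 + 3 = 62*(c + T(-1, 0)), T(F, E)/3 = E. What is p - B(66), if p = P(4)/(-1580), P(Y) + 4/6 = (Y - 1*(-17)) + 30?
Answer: -155055031/4740 ≈ -32712.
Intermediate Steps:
T(F, E) = 3*E
P(Y) = 139/3 + Y (P(Y) = -⅔ + ((Y - 1*(-17)) + 30) = -⅔ + ((Y + 17) + 30) = -⅔ + ((17 + Y) + 30) = -⅔ + (47 + Y) = 139/3 + Y)
B(c) = -24 + 496*c (B(c) = -24 + 8*(62*(c + 3*0)) = -24 + 8*(62*(c + 0)) = -24 + 8*(62*c) = -24 + 496*c)
p = -151/4740 (p = (139/3 + 4)/(-1580) = (151/3)*(-1/1580) = -151/4740 ≈ -0.031857)
p - B(66) = -151/4740 - (-24 + 496*66) = -151/4740 - (-24 + 32736) = -151/4740 - 1*32712 = -151/4740 - 32712 = -155055031/4740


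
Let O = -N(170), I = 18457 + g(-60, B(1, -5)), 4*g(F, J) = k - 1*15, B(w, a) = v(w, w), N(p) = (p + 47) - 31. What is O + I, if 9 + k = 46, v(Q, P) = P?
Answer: 36553/2 ≈ 18277.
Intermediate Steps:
k = 37 (k = -9 + 46 = 37)
N(p) = 16 + p (N(p) = (47 + p) - 31 = 16 + p)
B(w, a) = w
g(F, J) = 11/2 (g(F, J) = (37 - 1*15)/4 = (37 - 15)/4 = (¼)*22 = 11/2)
I = 36925/2 (I = 18457 + 11/2 = 36925/2 ≈ 18463.)
O = -186 (O = -(16 + 170) = -1*186 = -186)
O + I = -186 + 36925/2 = 36553/2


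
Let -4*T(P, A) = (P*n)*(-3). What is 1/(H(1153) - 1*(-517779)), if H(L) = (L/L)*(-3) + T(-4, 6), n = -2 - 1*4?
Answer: 1/517794 ≈ 1.9313e-6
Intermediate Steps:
n = -6 (n = -2 - 4 = -6)
T(P, A) = -9*P/2 (T(P, A) = -P*(-6)*(-3)/4 = -(-6*P)*(-3)/4 = -9*P/2)
H(L) = 15 (H(L) = (L/L)*(-3) - 9/2*(-4) = 1*(-3) + 18 = -3 + 18 = 15)
1/(H(1153) - 1*(-517779)) = 1/(15 - 1*(-517779)) = 1/(15 + 517779) = 1/517794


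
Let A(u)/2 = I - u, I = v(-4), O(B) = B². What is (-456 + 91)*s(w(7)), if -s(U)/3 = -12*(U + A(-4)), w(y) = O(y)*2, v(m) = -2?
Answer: -1340280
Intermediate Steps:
I = -2
w(y) = 2*y² (w(y) = y²*2 = 2*y²)
A(u) = -4 - 2*u (A(u) = 2*(-2 - u) = -4 - 2*u)
s(U) = 144 + 36*U (s(U) = -(-36)*(U + (-4 - 2*(-4))) = -(-36)*(U + (-4 + 8)) = -(-36)*(U + 4) = -(-36)*(4 + U) = -3*(-48 - 12*U) = 144 + 36*U)
(-456 + 91)*s(w(7)) = (-456 + 91)*(144 + 36*(2*7²)) = -365*(144 + 36*(2*49)) = -365*(144 + 36*98) = -365*(144 + 3528) = -365*3672 = -1340280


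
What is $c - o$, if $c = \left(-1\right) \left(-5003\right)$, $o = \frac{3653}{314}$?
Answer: $\frac{1567289}{314} \approx 4991.4$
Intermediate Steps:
$o = \frac{3653}{314}$ ($o = 3653 \cdot \frac{1}{314} = \frac{3653}{314} \approx 11.634$)
$c = 5003$
$c - o = 5003 - \frac{3653}{314} = \frac{1567289}{314}$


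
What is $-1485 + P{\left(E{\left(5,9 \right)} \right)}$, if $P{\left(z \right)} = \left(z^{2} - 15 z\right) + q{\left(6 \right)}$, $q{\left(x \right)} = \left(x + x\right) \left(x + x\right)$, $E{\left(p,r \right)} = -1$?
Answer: $-1325$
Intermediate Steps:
$q{\left(x \right)} = 4 x^{2}$ ($q{\left(x \right)} = 2 x 2 x = 4 x^{2}$)
$P{\left(z \right)} = 144 + z^{2} - 15 z$ ($P{\left(z \right)} = \left(z^{2} - 15 z\right) + 4 \cdot 6^{2} = \left(z^{2} - 15 z\right) + 4 \cdot 36 = \left(z^{2} - 15 z\right) + 144 = 144 + z^{2} - 15 z$)
$-1485 + P{\left(E{\left(5,9 \right)} \right)} = -1485 + \left(144 + \left(-1\right)^{2} - -15\right) = -1485 + \left(144 + 1 + 15\right) = -1485 + 160 = -1325$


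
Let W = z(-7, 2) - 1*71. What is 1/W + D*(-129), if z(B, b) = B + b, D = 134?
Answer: -1313737/76 ≈ -17286.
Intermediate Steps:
W = -76 (W = (-7 + 2) - 1*71 = -5 - 71 = -76)
1/W + D*(-129) = 1/(-76) + 134*(-129) = -1/76 - 17286 = -1313737/76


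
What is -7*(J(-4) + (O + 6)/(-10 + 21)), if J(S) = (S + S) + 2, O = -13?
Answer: 511/11 ≈ 46.455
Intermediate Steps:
J(S) = 2 + 2*S (J(S) = 2*S + 2 = 2 + 2*S)
-7*(J(-4) + (O + 6)/(-10 + 21)) = -7*((2 + 2*(-4)) + (-13 + 6)/(-10 + 21)) = -7*((2 - 8) - 7/11) = -7*(-6 - 7*1/11) = -7*(-6 - 7/11) = -7*(-73/11) = 511/11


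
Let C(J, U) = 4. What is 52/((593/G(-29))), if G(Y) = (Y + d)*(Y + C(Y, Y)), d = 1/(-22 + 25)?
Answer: 111800/1779 ≈ 62.844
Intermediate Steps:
d = ⅓ (d = 1/3 = ⅓ ≈ 0.33333)
G(Y) = (4 + Y)*(⅓ + Y) (G(Y) = (Y + ⅓)*(Y + 4) = (⅓ + Y)*(4 + Y) = (4 + Y)*(⅓ + Y))
52/((593/G(-29))) = 52/((593/(4/3 + (-29)² + (13/3)*(-29)))) = 52/((593/(4/3 + 841 - 377/3))) = 52/((593/(2150/3))) = 52/((593*(3/2150))) = 52/(1779/2150) = 52*(2150/1779) = 111800/1779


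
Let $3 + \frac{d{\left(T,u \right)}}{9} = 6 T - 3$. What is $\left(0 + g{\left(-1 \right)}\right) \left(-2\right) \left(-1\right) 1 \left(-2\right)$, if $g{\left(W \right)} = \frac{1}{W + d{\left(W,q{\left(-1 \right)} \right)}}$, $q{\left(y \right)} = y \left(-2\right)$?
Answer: $\frac{4}{109} \approx 0.036697$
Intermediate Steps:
$q{\left(y \right)} = - 2 y$
$d{\left(T,u \right)} = -54 + 54 T$ ($d{\left(T,u \right)} = -27 + 9 \left(6 T - 3\right) = -27 + 9 \left(-3 + 6 T\right) = -27 + \left(-27 + 54 T\right) = -54 + 54 T$)
$g{\left(W \right)} = \frac{1}{-54 + 55 W}$ ($g{\left(W \right)} = \frac{1}{W + \left(-54 + 54 W\right)} = \frac{1}{-54 + 55 W}$)
$\left(0 + g{\left(-1 \right)}\right) \left(-2\right) \left(-1\right) 1 \left(-2\right) = \left(0 + \frac{1}{-54 + 55 \left(-1\right)}\right) \left(-2\right) \left(-1\right) 1 \left(-2\right) = \left(0 + \frac{1}{-54 - 55}\right) \left(-2\right) \left(-1\right) \left(-2\right) = \left(0 + \frac{1}{-109}\right) \left(-2\right) \left(-1\right) \left(-2\right) = \left(0 - \frac{1}{109}\right) \left(-2\right) \left(-1\right) \left(-2\right) = \left(- \frac{1}{109}\right) \left(-2\right) \left(-1\right) \left(-2\right) = \frac{2}{109} \left(-1\right) \left(-2\right) = \left(- \frac{2}{109}\right) \left(-2\right) = \frac{4}{109}$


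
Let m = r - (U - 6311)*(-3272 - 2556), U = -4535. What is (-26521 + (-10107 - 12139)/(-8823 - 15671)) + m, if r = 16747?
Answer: -774258537591/12247 ≈ -6.3220e+7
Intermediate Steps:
m = -63193741 (m = 16747 - (-4535 - 6311)*(-3272 - 2556) = 16747 - (-10846)*(-5828) = 16747 - 1*63210488 = 16747 - 63210488 = -63193741)
(-26521 + (-10107 - 12139)/(-8823 - 15671)) + m = (-26521 + (-10107 - 12139)/(-8823 - 15671)) - 63193741 = (-26521 - 22246/(-24494)) - 63193741 = (-26521 - 22246*(-1/24494)) - 63193741 = (-26521 + 11123/12247) - 63193741 = -324791564/12247 - 63193741 = -774258537591/12247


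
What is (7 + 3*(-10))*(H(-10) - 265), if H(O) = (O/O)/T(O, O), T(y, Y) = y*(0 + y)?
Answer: 609477/100 ≈ 6094.8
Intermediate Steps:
T(y, Y) = y**2 (T(y, Y) = y*y = y**2)
H(O) = O**(-2) (H(O) = (O/O)/(O**2) = 1/O**2 = O**(-2))
(7 + 3*(-10))*(H(-10) - 265) = (7 + 3*(-10))*((-10)**(-2) - 265) = (7 - 30)*(1/100 - 265) = -23*(-26499/100) = 609477/100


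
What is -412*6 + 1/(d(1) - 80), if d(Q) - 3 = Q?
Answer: -187873/76 ≈ -2472.0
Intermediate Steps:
d(Q) = 3 + Q
-412*6 + 1/(d(1) - 80) = -412*6 + 1/((3 + 1) - 80) = -103*24 + 1/(4 - 80) = -2472 + 1/(-76) = -2472 - 1/76 = -187873/76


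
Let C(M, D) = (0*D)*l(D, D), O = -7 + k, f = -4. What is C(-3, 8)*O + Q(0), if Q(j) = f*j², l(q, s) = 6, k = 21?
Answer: 0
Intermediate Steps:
O = 14 (O = -7 + 21 = 14)
Q(j) = -4*j²
C(M, D) = 0 (C(M, D) = (0*D)*6 = 0*6 = 0)
C(-3, 8)*O + Q(0) = 0*14 - 4*0² = 0 - 4*0 = 0 + 0 = 0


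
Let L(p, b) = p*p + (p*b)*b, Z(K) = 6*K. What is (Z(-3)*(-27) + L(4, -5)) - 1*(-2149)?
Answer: 2751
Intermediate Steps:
L(p, b) = p² + p*b² (L(p, b) = p² + (b*p)*b = p² + p*b²)
(Z(-3)*(-27) + L(4, -5)) - 1*(-2149) = ((6*(-3))*(-27) + 4*(4 + (-5)²)) - 1*(-2149) = (-18*(-27) + 4*(4 + 25)) + 2149 = (486 + 4*29) + 2149 = (486 + 116) + 2149 = 602 + 2149 = 2751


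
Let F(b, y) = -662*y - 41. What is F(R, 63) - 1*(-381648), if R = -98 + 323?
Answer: 339901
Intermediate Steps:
R = 225
F(b, y) = -41 - 662*y
F(R, 63) - 1*(-381648) = (-41 - 662*63) - 1*(-381648) = (-41 - 41706) + 381648 = -41747 + 381648 = 339901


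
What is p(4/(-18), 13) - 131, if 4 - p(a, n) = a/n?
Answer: -14857/117 ≈ -126.98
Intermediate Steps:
p(a, n) = 4 - a/n
p(4/(-18), 13) - 131 = (4 - 1*4/(-18)/13) - 131 = (4 - 1*4*(-1/18)*1/13) - 131 = (4 - 1*(-2/9)*1/13) - 131 = (4 + 2/117) - 131 = 470/117 - 131 = -14857/117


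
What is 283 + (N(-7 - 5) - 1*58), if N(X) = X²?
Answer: 369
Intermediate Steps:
283 + (N(-7 - 5) - 1*58) = 283 + ((-7 - 5)² - 1*58) = 283 + ((-12)² - 58) = 283 + (144 - 58) = 283 + 86 = 369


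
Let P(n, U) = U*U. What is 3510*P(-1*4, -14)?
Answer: 687960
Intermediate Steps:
P(n, U) = U**2
3510*P(-1*4, -14) = 3510*(-14)**2 = 3510*196 = 687960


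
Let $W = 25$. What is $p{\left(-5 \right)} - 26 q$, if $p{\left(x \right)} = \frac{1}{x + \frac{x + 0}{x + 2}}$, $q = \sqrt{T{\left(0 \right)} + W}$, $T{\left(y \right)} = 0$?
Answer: $- \frac{1303}{10} \approx -130.3$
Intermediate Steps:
$q = 5$ ($q = \sqrt{0 + 25} = \sqrt{25} = 5$)
$p{\left(x \right)} = \frac{1}{x + \frac{x}{2 + x}}$
$p{\left(-5 \right)} - 26 q = \frac{2 - 5}{\left(-5\right) \left(3 - 5\right)} - 130 = \left(- \frac{1}{5}\right) \frac{1}{-2} \left(-3\right) - 130 = \left(- \frac{1}{5}\right) \left(- \frac{1}{2}\right) \left(-3\right) - 130 = - \frac{3}{10} - 130 = - \frac{1303}{10}$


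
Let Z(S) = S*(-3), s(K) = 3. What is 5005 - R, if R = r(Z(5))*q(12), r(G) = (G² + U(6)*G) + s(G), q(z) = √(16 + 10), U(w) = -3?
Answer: 5005 - 273*√26 ≈ 3613.0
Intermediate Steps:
Z(S) = -3*S
q(z) = √26
r(G) = 3 + G² - 3*G (r(G) = (G² - 3*G) + 3 = 3 + G² - 3*G)
R = 273*√26 (R = (3 + (-3*5)² - (-9)*5)*√26 = (3 + (-15)² - 3*(-15))*√26 = (3 + 225 + 45)*√26 = 273*√26 ≈ 1392.0)
5005 - R = 5005 - 273*√26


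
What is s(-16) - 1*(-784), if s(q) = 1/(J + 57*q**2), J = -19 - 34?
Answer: 11398577/14539 ≈ 784.00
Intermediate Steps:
J = -53
s(q) = 1/(-53 + 57*q**2)
s(-16) - 1*(-784) = 1/(-53 + 57*(-16)**2) - 1*(-784) = 1/(-53 + 57*256) + 784 = 1/(-53 + 14592) + 784 = 1/14539 + 784 = 11398577/14539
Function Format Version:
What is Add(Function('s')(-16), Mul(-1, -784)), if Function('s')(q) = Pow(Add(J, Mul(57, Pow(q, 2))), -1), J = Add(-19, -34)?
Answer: Rational(11398577, 14539) ≈ 784.00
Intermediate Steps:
J = -53
Function('s')(q) = Pow(Add(-53, Mul(57, Pow(q, 2))), -1)
Add(Function('s')(-16), Mul(-1, -784)) = Add(Pow(Add(-53, Mul(57, Pow(-16, 2))), -1), Mul(-1, -784)) = Add(Pow(Add(-53, Mul(57, 256)), -1), 784) = Add(Pow(Add(-53, 14592), -1), 784) = Add(Pow(14539, -1), 784) = Add(Rational(1, 14539), 784) = Rational(11398577, 14539)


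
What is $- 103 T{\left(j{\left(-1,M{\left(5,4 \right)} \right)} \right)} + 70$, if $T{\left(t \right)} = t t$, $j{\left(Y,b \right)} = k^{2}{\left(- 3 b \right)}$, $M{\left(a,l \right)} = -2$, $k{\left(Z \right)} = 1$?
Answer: $-33$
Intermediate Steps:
$j{\left(Y,b \right)} = 1$ ($j{\left(Y,b \right)} = 1^{2} = 1$)
$T{\left(t \right)} = t^{2}$
$- 103 T{\left(j{\left(-1,M{\left(5,4 \right)} \right)} \right)} + 70 = - 103 \cdot 1^{2} + 70 = \left(-103\right) 1 + 70 = -103 + 70 = -33$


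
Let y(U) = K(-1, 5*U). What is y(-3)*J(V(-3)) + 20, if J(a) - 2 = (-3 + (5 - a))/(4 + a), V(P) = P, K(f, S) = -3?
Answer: -1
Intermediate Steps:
y(U) = -3
J(a) = 2 + (2 - a)/(4 + a) (J(a) = 2 + (-3 + (5 - a))/(4 + a) = 2 + (2 - a)/(4 + a))
y(-3)*J(V(-3)) + 20 = -3*(10 - 3)/(4 - 3) + 20 = -3*7/1 + 20 = -3*7 + 20 = -21 + 20 = -1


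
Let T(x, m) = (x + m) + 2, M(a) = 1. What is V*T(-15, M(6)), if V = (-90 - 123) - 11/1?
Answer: 2688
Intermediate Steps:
V = -224 (V = -213 - 11*1 = -213 - 11 = -224)
T(x, m) = 2 + m + x (T(x, m) = (m + x) + 2 = 2 + m + x)
V*T(-15, M(6)) = -224*(2 + 1 - 15) = -224*(-12) = 2688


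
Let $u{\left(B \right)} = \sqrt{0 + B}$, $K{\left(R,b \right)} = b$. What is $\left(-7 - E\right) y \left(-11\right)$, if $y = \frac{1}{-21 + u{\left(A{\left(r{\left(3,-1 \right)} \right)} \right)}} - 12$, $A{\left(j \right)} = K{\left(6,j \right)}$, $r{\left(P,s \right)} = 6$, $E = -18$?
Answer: $\frac{211387}{145} + \frac{121 \sqrt{6}}{435} \approx 1458.5$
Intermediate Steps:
$A{\left(j \right)} = j$
$u{\left(B \right)} = \sqrt{B}$
$y = -12 + \frac{1}{-21 + \sqrt{6}}$ ($y = \frac{1}{-21 + \sqrt{6}} - 12 = -12 + \frac{1}{-21 + \sqrt{6}} \approx -12.054$)
$\left(-7 - E\right) y \left(-11\right) = \left(-7 - -18\right) \left(- \frac{1747}{145} - \frac{\sqrt{6}}{435}\right) \left(-11\right) = \left(-7 + 18\right) \left(- \frac{1747}{145} - \frac{\sqrt{6}}{435}\right) \left(-11\right) = 11 \left(- \frac{1747}{145} - \frac{\sqrt{6}}{435}\right) \left(-11\right) = \left(- \frac{19217}{145} - \frac{11 \sqrt{6}}{435}\right) \left(-11\right) = \frac{211387}{145} + \frac{121 \sqrt{6}}{435}$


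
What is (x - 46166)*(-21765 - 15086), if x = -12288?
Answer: 2154088354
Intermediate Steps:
(x - 46166)*(-21765 - 15086) = (-12288 - 46166)*(-21765 - 15086) = -58454*(-36851) = 2154088354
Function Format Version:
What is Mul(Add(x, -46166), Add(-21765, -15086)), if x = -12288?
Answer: 2154088354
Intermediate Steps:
Mul(Add(x, -46166), Add(-21765, -15086)) = Mul(Add(-12288, -46166), Add(-21765, -15086)) = Mul(-58454, -36851) = 2154088354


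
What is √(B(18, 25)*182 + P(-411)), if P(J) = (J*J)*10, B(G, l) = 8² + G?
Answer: √1704134 ≈ 1305.4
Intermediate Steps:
B(G, l) = 64 + G
P(J) = 10*J² (P(J) = J²*10 = 10*J²)
√(B(18, 25)*182 + P(-411)) = √((64 + 18)*182 + 10*(-411)²) = √(82*182 + 10*168921) = √(14924 + 1689210) = √1704134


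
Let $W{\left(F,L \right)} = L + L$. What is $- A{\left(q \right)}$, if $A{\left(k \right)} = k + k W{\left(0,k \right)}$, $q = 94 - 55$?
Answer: $-3081$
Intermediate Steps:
$W{\left(F,L \right)} = 2 L$
$q = 39$
$A{\left(k \right)} = k + 2 k^{2}$ ($A{\left(k \right)} = k + k 2 k = k + 2 k^{2}$)
$- A{\left(q \right)} = - 39 \left(1 + 2 \cdot 39\right) = - 39 \left(1 + 78\right) = - 39 \cdot 79 = \left(-1\right) 3081 = -3081$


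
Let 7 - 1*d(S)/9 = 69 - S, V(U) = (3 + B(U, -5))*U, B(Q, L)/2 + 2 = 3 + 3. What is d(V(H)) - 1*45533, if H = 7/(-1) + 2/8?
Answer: -187037/4 ≈ -46759.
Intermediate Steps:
B(Q, L) = 8 (B(Q, L) = -4 + 2*(3 + 3) = -4 + 2*6 = -4 + 12 = 8)
H = -27/4 (H = 7*(-1) + 2*(⅛) = -7 + ¼ = -27/4 ≈ -6.7500)
V(U) = 11*U (V(U) = (3 + 8)*U = 11*U)
d(S) = -558 + 9*S (d(S) = 63 - 9*(69 - S) = 63 + (-621 + 9*S) = -558 + 9*S)
d(V(H)) - 1*45533 = (-558 + 9*(11*(-27/4))) - 1*45533 = (-558 + 9*(-297/4)) - 45533 = (-558 - 2673/4) - 45533 = -4905/4 - 45533 = -187037/4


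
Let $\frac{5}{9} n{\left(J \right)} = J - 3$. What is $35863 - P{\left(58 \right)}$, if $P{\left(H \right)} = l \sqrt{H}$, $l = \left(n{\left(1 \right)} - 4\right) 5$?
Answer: $35863 + 38 \sqrt{58} \approx 36152.0$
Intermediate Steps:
$n{\left(J \right)} = - \frac{27}{5} + \frac{9 J}{5}$ ($n{\left(J \right)} = \frac{9 \left(J - 3\right)}{5} = \frac{9 \left(-3 + J\right)}{5} = - \frac{27}{5} + \frac{9 J}{5}$)
$l = -38$ ($l = \left(\left(- \frac{27}{5} + \frac{9}{5} \cdot 1\right) - 4\right) 5 = \left(\left(- \frac{27}{5} + \frac{9}{5}\right) - 4\right) 5 = \left(- \frac{18}{5} - 4\right) 5 = \left(- \frac{38}{5}\right) 5 = -38$)
$P{\left(H \right)} = - 38 \sqrt{H}$
$35863 - P{\left(58 \right)} = 35863 - - 38 \sqrt{58} = 35863 + 38 \sqrt{58}$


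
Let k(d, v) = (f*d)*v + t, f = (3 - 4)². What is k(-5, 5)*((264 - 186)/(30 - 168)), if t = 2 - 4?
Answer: 351/23 ≈ 15.261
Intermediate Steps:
f = 1 (f = (-1)² = 1)
t = -2
k(d, v) = -2 + d*v (k(d, v) = (1*d)*v - 2 = d*v - 2 = -2 + d*v)
k(-5, 5)*((264 - 186)/(30 - 168)) = (-2 - 5*5)*((264 - 186)/(30 - 168)) = (-2 - 25)*(78/(-138)) = -2106*(-1)/138 = -27*(-13/23) = 351/23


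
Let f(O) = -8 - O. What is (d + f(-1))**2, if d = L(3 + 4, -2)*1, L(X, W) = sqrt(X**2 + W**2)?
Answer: (7 - sqrt(53))**2 ≈ 0.078462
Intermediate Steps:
L(X, W) = sqrt(W**2 + X**2)
d = sqrt(53) (d = sqrt((-2)**2 + (3 + 4)**2)*1 = sqrt(4 + 7**2)*1 = sqrt(4 + 49)*1 = sqrt(53)*1 = sqrt(53) ≈ 7.2801)
(d + f(-1))**2 = (sqrt(53) + (-8 - 1*(-1)))**2 = (sqrt(53) + (-8 + 1))**2 = (sqrt(53) - 7)**2 = (-7 + sqrt(53))**2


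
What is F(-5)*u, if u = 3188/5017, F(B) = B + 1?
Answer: -12752/5017 ≈ -2.5418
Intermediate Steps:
F(B) = 1 + B
u = 3188/5017 (u = 3188*(1/5017) = 3188/5017 ≈ 0.63544)
F(-5)*u = (1 - 5)*(3188/5017) = -4*3188/5017 = -12752/5017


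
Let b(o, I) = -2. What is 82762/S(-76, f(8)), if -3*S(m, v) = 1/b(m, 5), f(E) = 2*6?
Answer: 496572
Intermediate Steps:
f(E) = 12
S(m, v) = ⅙ (S(m, v) = -⅓/(-2) = -⅓*(-½) = ⅙)
82762/S(-76, f(8)) = 82762/(⅙) = 82762*6 = 496572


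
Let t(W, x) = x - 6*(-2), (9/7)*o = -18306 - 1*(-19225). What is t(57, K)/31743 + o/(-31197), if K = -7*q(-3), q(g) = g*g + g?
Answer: -23625101/990286371 ≈ -0.023857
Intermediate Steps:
o = 6433/9 (o = 7*(-18306 - 1*(-19225))/9 = 7*(-18306 + 19225)/9 = (7/9)*919 = 6433/9 ≈ 714.78)
q(g) = g + g**2 (q(g) = g**2 + g = g + g**2)
K = -42 (K = -(-21)*(1 - 3) = -(-21)*(-2) = -7*6 = -42)
t(W, x) = 12 + x (t(W, x) = x + 12 = 12 + x)
t(57, K)/31743 + o/(-31197) = (12 - 42)/31743 + (6433/9)/(-31197) = -30*1/31743 + (6433/9)*(-1/31197) = -10/10581 - 6433/280773 = -23625101/990286371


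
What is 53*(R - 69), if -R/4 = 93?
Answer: -23373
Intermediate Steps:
R = -372 (R = -4*93 = -372)
53*(R - 69) = 53*(-372 - 69) = 53*(-441) = -23373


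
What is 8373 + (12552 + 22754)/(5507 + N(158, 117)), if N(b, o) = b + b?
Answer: 48791285/5823 ≈ 8379.1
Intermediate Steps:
N(b, o) = 2*b
8373 + (12552 + 22754)/(5507 + N(158, 117)) = 8373 + (12552 + 22754)/(5507 + 2*158) = 8373 + 35306/(5507 + 316) = 8373 + 35306/5823 = 48791285/5823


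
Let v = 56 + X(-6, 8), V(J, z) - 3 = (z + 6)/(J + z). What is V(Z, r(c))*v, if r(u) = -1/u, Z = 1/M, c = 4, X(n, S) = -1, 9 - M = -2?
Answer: -12760/7 ≈ -1822.9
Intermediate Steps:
M = 11 (M = 9 - 1*(-2) = 9 + 2 = 11)
Z = 1/11 ≈ 0.090909
V(J, z) = 3 + (6 + z)/(J + z) (V(J, z) = 3 + (z + 6)/(J + z) = 3 + (6 + z)/(J + z))
v = 55 (v = 56 - 1 = 55)
V(Z, r(c))*v = ((6 + 3*(1/11) + 4*(-1/4))/(1/11 - 1/4))*55 = ((6 + 3/11 + 4*(-1*¼))/(1/11 - 1*¼))*55 = ((6 + 3/11 + 4*(-¼))/(1/11 - ¼))*55 = ((6 + 3/11 - 1)/(-7/44))*55 = -44/7*58/11*55 = -232/7*55 = -12760/7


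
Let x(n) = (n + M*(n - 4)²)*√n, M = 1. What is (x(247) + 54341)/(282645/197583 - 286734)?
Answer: -3578952601/18884493759 - 3905293856*√247/18884493759 ≈ -3.4396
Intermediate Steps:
x(n) = √n*(n + (-4 + n)²) (x(n) = (n + 1*(n - 4)²)*√n = (n + 1*(-4 + n)²)*√n = (n + (-4 + n)²)*√n = √n*(n + (-4 + n)²))
(x(247) + 54341)/(282645/197583 - 286734) = (√247*(247 + (-4 + 247)²) + 54341)/(282645/197583 - 286734) = (√247*(247 + 243²) + 54341)/(282645*(1/197583) - 286734) = (√247*(247 + 59049) + 54341)/(94215/65861 - 286734) = (√247*59296 + 54341)/(-18884493759/65861) = (59296*√247 + 54341)*(-65861/18884493759) = (54341 + 59296*√247)*(-65861/18884493759) = -3578952601/18884493759 - 3905293856*√247/18884493759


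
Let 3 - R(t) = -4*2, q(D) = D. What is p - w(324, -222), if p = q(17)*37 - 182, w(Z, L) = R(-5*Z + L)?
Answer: 436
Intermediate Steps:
R(t) = 11 (R(t) = 3 - (-4)*2 = 3 - 1*(-8) = 3 + 8 = 11)
w(Z, L) = 11
p = 447 (p = 17*37 - 182 = 629 - 182 = 447)
p - w(324, -222) = 447 - 1*11 = 447 - 11 = 436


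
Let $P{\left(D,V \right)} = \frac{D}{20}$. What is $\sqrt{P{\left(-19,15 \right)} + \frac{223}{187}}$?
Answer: $\frac{\sqrt{848045}}{1870} \approx 0.49246$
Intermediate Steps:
$P{\left(D,V \right)} = \frac{D}{20}$ ($P{\left(D,V \right)} = D \frac{1}{20} = \frac{D}{20}$)
$\sqrt{P{\left(-19,15 \right)} + \frac{223}{187}} = \sqrt{\frac{1}{20} \left(-19\right) + \frac{223}{187}} = \sqrt{- \frac{19}{20} + 223 \cdot \frac{1}{187}} = \sqrt{- \frac{19}{20} + \frac{223}{187}} = \sqrt{\frac{907}{3740}} = \frac{\sqrt{848045}}{1870}$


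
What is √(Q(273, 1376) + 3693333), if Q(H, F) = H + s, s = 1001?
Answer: √3694607 ≈ 1922.1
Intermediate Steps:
Q(H, F) = 1001 + H (Q(H, F) = H + 1001 = 1001 + H)
√(Q(273, 1376) + 3693333) = √((1001 + 273) + 3693333) = √(1274 + 3693333) = √3694607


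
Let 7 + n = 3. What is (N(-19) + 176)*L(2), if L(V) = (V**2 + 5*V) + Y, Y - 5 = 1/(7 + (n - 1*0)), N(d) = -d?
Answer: 3770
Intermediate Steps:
n = -4 (n = -7 + 3 = -4)
Y = 16/3 (Y = 5 + 1/(7 + (-4 - 1*0)) = 5 + 1/(7 + (-4 + 0)) = 5 + 1/(7 - 4) = 5 + 1/3 = 16/3 ≈ 5.3333)
L(V) = 16/3 + V**2 + 5*V (L(V) = (V**2 + 5*V) + 16/3 = 16/3 + V**2 + 5*V)
(N(-19) + 176)*L(2) = (-1*(-19) + 176)*(16/3 + 2**2 + 5*2) = (19 + 176)*(16/3 + 4 + 10) = 195*(58/3) = 3770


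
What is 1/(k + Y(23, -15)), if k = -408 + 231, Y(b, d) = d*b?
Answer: -1/522 ≈ -0.0019157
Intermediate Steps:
Y(b, d) = b*d
k = -177
1/(k + Y(23, -15)) = 1/(-177 + 23*(-15)) = 1/(-177 - 345) = 1/(-522) = -1/522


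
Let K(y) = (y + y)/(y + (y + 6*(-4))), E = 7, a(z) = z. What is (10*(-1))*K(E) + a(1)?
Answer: 15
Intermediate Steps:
K(y) = 2*y/(-24 + 2*y) (K(y) = (2*y)/(y + (y - 24)) = (2*y)/(y + (-24 + y)) = (2*y)/(-24 + 2*y) = 2*y/(-24 + 2*y))
(10*(-1))*K(E) + a(1) = (10*(-1))*(7/(-12 + 7)) + 1 = -70/(-5) + 1 = -70*(-1)/5 + 1 = -10*(-7/5) + 1 = 14 + 1 = 15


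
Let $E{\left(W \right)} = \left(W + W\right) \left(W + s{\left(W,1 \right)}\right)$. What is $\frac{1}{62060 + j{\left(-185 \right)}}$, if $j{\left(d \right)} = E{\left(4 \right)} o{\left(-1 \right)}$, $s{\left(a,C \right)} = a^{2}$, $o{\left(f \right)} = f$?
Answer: $\frac{1}{61900} \approx 1.6155 \cdot 10^{-5}$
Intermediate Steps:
$E{\left(W \right)} = 2 W \left(W + W^{2}\right)$ ($E{\left(W \right)} = \left(W + W\right) \left(W + W^{2}\right) = 2 W \left(W + W^{2}\right)$)
$j{\left(d \right)} = -160$ ($j{\left(d \right)} = 2 \cdot 4^{2} \left(1 + 4\right) \left(-1\right) = 2 \cdot 16 \cdot 5 \left(-1\right) = 160 \left(-1\right) = -160$)
$\frac{1}{62060 + j{\left(-185 \right)}} = \frac{1}{62060 - 160} = \frac{1}{61900}$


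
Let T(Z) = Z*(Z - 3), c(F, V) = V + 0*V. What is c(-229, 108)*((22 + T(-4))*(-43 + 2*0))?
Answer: -232200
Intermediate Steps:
c(F, V) = V (c(F, V) = V + 0 = V)
T(Z) = Z*(-3 + Z)
c(-229, 108)*((22 + T(-4))*(-43 + 2*0)) = 108*((22 - 4*(-3 - 4))*(-43 + 2*0)) = 108*((22 - 4*(-7))*(-43 + 0)) = 108*((22 + 28)*(-43)) = 108*(50*(-43)) = 108*(-2150) = -232200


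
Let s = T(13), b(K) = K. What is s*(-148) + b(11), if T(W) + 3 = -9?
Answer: 1787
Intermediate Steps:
T(W) = -12 (T(W) = -3 - 9 = -12)
s = -12
s*(-148) + b(11) = -12*(-148) + 11 = 1776 + 11 = 1787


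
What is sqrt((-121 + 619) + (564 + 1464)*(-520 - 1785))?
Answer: 3*I*sqrt(519338) ≈ 2162.0*I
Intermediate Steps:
sqrt((-121 + 619) + (564 + 1464)*(-520 - 1785)) = sqrt(498 + 2028*(-2305)) = sqrt(498 - 4674540) = sqrt(-4674042) = 3*I*sqrt(519338)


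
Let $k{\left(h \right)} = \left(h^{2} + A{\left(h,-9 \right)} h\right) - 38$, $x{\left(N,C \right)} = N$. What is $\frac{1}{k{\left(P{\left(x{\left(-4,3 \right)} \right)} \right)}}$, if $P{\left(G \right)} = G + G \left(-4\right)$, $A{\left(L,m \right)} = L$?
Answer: $\frac{1}{250} \approx 0.004$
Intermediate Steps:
$P{\left(G \right)} = - 3 G$ ($P{\left(G \right)} = G - 4 G = - 3 G$)
$k{\left(h \right)} = -38 + 2 h^{2}$ ($k{\left(h \right)} = \left(h^{2} + h h\right) - 38 = \left(h^{2} + h^{2}\right) - 38 = 2 h^{2} - 38 = -38 + 2 h^{2}$)
$\frac{1}{k{\left(P{\left(x{\left(-4,3 \right)} \right)} \right)}} = \frac{1}{-38 + 2 \left(\left(-3\right) \left(-4\right)\right)^{2}} = \frac{1}{-38 + 2 \cdot 12^{2}} = \frac{1}{-38 + 2 \cdot 144} = \frac{1}{-38 + 288} = \frac{1}{250}$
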